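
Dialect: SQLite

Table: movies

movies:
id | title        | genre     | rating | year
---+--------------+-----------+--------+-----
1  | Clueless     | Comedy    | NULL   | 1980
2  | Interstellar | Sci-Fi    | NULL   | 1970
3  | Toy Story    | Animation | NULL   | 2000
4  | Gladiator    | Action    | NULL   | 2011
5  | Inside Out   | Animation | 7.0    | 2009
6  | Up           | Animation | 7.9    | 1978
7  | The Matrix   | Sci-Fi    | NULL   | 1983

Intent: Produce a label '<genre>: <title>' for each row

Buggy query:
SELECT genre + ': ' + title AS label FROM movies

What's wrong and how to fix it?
Bug: '+' is numeric addition; on text columns SQLite converts them to 0 instead of concatenating

Fix: Replace + with || to concatenate text

Corrected query:
SELECT genre || ': ' || title AS label FROM movies

Result:
label                
---------------------
Comedy: Clueless     
Sci-Fi: Interstellar 
Animation: Toy Story 
Action: Gladiator    
Animation: Inside Out
Animation: Up        
Sci-Fi: The Matrix   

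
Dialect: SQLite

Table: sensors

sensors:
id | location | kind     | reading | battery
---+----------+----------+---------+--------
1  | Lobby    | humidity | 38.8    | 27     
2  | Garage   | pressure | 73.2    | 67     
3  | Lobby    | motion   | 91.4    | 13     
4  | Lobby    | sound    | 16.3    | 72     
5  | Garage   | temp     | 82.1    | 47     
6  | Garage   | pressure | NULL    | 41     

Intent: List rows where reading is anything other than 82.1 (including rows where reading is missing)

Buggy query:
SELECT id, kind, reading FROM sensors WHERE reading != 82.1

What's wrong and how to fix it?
Bug: Inequality against NULL is unknown, not true; rows with NULL are dropped

Fix: Add an explicit OR reading IS NULL to include the missing-value rows

Corrected query:
SELECT id, kind, reading FROM sensors WHERE reading != 82.1 OR reading IS NULL

Result:
id | kind     | reading
---+----------+--------
1  | humidity | 38.8   
2  | pressure | 73.2   
3  | motion   | 91.4   
4  | sound    | 16.3   
6  | pressure | NULL   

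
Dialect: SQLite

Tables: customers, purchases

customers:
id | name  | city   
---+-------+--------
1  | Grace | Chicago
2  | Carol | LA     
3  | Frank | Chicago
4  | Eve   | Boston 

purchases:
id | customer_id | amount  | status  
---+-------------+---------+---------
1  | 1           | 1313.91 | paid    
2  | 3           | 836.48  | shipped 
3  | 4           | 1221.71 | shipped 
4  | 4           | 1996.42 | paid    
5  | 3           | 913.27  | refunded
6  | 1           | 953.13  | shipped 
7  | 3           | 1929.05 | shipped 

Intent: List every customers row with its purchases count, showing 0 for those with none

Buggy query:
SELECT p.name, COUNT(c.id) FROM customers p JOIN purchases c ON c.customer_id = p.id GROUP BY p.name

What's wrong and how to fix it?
Bug: An inner join excludes parents with zero children

Fix: Switch to LEFT JOIN to retain unmatched parent rows

Corrected query:
SELECT p.name, COUNT(c.id) FROM customers p LEFT JOIN purchases c ON c.customer_id = p.id GROUP BY p.name

Result:
name  | COUNT(c.id)
------+------------
Carol | 0          
Eve   | 2          
Frank | 3          
Grace | 2          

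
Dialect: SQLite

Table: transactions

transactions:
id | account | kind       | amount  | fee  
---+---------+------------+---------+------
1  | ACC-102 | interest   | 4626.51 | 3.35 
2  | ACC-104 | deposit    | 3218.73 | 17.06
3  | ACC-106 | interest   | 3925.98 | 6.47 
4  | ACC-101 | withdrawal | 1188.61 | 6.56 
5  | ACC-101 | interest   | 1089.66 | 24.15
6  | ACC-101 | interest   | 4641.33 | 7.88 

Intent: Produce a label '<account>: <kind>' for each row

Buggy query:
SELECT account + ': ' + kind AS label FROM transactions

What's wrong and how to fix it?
Bug: '+' is numeric addition; on text columns SQLite converts them to 0 instead of concatenating

Fix: Use the || operator for string concatenation

Corrected query:
SELECT account || ': ' || kind AS label FROM transactions

Result:
label              
-------------------
ACC-102: interest  
ACC-104: deposit   
ACC-106: interest  
ACC-101: withdrawal
ACC-101: interest  
ACC-101: interest  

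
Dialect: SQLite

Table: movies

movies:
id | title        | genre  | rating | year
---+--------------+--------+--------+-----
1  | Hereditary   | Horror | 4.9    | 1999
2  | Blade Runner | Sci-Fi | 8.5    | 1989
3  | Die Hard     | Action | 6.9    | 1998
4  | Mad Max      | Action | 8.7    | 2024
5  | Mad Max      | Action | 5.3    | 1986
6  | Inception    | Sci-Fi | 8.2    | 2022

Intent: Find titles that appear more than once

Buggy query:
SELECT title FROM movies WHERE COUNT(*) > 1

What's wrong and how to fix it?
Bug: COUNT(*) is an aggregate and cannot be used in WHERE

Fix: Group first, then use HAVING for the count condition

Corrected query:
SELECT title FROM movies GROUP BY title HAVING COUNT(*) > 1

Result:
title  
-------
Mad Max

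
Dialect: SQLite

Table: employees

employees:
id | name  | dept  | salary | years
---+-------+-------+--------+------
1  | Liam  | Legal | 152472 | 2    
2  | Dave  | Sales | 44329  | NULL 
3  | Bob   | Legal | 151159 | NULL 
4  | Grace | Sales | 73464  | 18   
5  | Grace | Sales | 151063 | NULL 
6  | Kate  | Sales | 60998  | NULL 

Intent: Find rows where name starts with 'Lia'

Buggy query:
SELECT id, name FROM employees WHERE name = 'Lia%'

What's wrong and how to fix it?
Bug: Wildcards only work with LIKE; '=' treats '%' as a literal character

Fix: Replace '=' with LIKE so 'Lia%' is treated as a pattern

Corrected query:
SELECT id, name FROM employees WHERE name LIKE 'Lia%'

Result:
id | name
---+-----
1  | Liam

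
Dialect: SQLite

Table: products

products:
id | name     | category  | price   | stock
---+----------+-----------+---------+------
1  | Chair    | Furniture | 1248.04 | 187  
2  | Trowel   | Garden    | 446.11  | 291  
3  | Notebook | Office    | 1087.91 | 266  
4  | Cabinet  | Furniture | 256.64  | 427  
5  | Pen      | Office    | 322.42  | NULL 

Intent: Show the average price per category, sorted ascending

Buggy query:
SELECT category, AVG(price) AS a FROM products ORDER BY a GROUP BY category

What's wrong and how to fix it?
Bug: ORDER BY appears before GROUP BY; SQL clause order requires GROUP BY first

Fix: Reorder: SELECT … FROM … GROUP BY … ORDER BY …

Corrected query:
SELECT category, AVG(price) AS a FROM products GROUP BY category ORDER BY a

Result:
category  | a      
----------+--------
Garden    | 446.11 
Office    | 705.165
Furniture | 752.34 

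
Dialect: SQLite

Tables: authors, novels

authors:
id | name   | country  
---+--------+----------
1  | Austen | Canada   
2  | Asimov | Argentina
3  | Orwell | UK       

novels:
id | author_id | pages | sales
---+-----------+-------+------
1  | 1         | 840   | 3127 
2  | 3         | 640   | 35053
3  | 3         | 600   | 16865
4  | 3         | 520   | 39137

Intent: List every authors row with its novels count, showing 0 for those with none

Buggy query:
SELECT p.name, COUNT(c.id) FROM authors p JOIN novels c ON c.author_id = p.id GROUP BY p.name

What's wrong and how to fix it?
Bug: INNER JOIN drops authors rows that have no matching novels rows

Fix: Use LEFT JOIN so parents without children still appear (COUNT(c.id) gives 0)

Corrected query:
SELECT p.name, COUNT(c.id) FROM authors p LEFT JOIN novels c ON c.author_id = p.id GROUP BY p.name

Result:
name   | COUNT(c.id)
-------+------------
Asimov | 0          
Austen | 1          
Orwell | 3          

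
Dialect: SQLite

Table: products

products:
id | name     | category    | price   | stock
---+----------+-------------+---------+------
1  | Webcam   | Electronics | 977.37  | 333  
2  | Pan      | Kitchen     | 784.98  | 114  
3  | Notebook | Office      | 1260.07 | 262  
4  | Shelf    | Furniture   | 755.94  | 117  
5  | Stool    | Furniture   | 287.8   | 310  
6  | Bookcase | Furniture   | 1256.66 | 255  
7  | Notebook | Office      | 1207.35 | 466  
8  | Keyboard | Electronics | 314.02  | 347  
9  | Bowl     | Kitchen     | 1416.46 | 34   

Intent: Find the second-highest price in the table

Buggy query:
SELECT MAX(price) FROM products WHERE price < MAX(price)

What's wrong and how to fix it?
Bug: The inner MAX is an aggregate inside WHERE, which is not allowed

Fix: Compute the overall MAX in a subquery, then take MAX of rows below it

Corrected query:
SELECT MAX(price) FROM products WHERE price < (SELECT MAX(price) FROM products)

Result:
MAX(price)
----------
1260.07   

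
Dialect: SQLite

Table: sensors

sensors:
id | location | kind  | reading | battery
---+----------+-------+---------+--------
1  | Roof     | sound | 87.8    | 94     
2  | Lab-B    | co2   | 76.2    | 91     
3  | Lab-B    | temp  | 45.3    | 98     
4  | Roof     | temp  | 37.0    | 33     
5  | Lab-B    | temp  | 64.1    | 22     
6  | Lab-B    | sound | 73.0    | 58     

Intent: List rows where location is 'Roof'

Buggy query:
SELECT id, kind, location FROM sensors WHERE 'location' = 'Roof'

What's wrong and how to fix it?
Bug: 'location' in single quotes is a string literal, not the column; the comparison is literal-vs-literal and never true

Fix: Reference the column as location without single quotes

Corrected query:
SELECT id, kind, location FROM sensors WHERE location = 'Roof'

Result:
id | kind  | location
---+-------+---------
1  | sound | Roof    
4  | temp  | Roof    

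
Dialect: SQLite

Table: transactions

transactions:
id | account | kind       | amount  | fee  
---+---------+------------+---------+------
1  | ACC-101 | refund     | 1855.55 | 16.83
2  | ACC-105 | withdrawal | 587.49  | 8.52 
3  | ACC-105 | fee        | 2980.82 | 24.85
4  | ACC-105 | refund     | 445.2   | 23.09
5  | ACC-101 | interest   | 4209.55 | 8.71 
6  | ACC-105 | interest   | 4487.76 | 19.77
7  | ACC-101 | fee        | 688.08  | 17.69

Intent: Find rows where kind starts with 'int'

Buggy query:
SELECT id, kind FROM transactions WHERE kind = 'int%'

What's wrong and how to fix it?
Bug: '=' compares the literal string including the % character; pattern matching needs LIKE

Fix: Replace '=' with LIKE so 'int%' is treated as a pattern

Corrected query:
SELECT id, kind FROM transactions WHERE kind LIKE 'int%'

Result:
id | kind    
---+---------
5  | interest
6  | interest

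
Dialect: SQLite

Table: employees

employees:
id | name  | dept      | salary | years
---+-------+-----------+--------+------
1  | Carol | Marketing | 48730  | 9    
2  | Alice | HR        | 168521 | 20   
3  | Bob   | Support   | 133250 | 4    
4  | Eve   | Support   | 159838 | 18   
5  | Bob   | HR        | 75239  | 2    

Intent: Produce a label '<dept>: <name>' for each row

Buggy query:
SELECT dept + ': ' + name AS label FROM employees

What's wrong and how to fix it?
Bug: '+' is numeric addition; on text columns SQLite converts them to 0 instead of concatenating

Fix: Replace + with || to concatenate text

Corrected query:
SELECT dept || ': ' || name AS label FROM employees

Result:
label           
----------------
Marketing: Carol
HR: Alice       
Support: Bob    
Support: Eve    
HR: Bob         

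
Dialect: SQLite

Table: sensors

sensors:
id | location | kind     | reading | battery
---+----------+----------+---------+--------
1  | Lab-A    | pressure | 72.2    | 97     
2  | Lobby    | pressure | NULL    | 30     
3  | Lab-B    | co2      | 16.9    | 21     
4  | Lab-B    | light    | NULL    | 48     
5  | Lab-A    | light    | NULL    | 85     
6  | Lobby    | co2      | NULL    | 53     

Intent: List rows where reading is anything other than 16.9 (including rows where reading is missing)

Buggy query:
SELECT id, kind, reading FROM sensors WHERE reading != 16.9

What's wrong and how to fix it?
Bug: 'reading != 16.9' is unknown when reading is NULL, so NULL rows are silently excluded

Fix: Handle NULL separately with IS NULL alongside the inequality

Corrected query:
SELECT id, kind, reading FROM sensors WHERE reading != 16.9 OR reading IS NULL

Result:
id | kind     | reading
---+----------+--------
1  | pressure | 72.2   
2  | pressure | NULL   
4  | light    | NULL   
5  | light    | NULL   
6  | co2      | NULL   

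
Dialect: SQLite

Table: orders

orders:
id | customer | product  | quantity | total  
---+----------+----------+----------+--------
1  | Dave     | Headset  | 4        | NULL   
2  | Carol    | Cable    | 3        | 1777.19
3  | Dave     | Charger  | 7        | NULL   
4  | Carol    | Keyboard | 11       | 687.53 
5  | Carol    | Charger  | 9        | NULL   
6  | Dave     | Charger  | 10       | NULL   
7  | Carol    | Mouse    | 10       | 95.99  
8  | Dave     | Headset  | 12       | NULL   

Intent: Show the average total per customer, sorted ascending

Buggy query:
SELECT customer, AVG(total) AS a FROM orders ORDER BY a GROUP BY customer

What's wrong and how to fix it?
Bug: ORDER BY appears before GROUP BY; SQL clause order requires GROUP BY first

Fix: Move ORDER BY to the end, after GROUP BY

Corrected query:
SELECT customer, AVG(total) AS a FROM orders GROUP BY customer ORDER BY a

Result:
customer | a     
---------+-------
Dave     | NULL  
Carol    | 853.57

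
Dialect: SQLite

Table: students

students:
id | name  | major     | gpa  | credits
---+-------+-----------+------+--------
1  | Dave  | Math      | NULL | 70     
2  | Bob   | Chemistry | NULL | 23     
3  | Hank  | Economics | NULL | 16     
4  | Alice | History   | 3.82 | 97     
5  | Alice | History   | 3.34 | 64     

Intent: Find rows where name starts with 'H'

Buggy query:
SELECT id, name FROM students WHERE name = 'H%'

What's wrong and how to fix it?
Bug: '=' compares the literal string including the % character; pattern matching needs LIKE

Fix: Replace '=' with LIKE so 'H%' is treated as a pattern

Corrected query:
SELECT id, name FROM students WHERE name LIKE 'H%'

Result:
id | name
---+-----
3  | Hank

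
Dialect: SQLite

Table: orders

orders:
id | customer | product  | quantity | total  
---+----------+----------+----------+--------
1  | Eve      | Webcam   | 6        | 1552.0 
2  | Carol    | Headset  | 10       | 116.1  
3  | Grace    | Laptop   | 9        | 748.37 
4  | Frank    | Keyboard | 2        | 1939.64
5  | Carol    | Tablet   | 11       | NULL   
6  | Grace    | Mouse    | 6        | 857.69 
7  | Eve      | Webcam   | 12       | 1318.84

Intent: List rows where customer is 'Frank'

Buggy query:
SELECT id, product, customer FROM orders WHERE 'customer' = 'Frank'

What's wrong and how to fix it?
Bug: Single quotes denote string literals in SQL; the column name is being compared as a constant string

Fix: Reference the column as customer without single quotes

Corrected query:
SELECT id, product, customer FROM orders WHERE customer = 'Frank'

Result:
id | product  | customer
---+----------+---------
4  | Keyboard | Frank   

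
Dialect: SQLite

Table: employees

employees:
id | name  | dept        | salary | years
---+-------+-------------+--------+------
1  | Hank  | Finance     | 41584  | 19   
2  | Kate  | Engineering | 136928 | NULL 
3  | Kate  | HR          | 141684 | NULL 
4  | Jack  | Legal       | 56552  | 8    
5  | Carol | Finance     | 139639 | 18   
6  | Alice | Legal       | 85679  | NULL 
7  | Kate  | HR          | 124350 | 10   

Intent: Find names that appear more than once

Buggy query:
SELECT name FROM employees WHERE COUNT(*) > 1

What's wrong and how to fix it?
Bug: WHERE can't reference COUNT(*); aggregates are computed after WHERE

Fix: Group first, then use HAVING for the count condition

Corrected query:
SELECT name FROM employees GROUP BY name HAVING COUNT(*) > 1

Result:
name
----
Kate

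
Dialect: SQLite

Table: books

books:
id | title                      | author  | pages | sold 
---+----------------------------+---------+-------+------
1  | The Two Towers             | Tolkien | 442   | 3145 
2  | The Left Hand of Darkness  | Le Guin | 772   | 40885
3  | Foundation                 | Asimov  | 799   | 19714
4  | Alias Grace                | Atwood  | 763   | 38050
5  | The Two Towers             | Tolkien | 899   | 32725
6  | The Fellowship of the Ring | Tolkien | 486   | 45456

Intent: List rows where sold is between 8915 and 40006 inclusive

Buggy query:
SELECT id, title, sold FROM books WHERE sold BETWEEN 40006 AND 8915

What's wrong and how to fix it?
Bug: BETWEEN expects the lower bound first; with 40006 AND 8915 the range is empty

Fix: Swap the bounds so the smaller value comes first

Corrected query:
SELECT id, title, sold FROM books WHERE sold BETWEEN 8915 AND 40006

Result:
id | title          | sold 
---+----------------+------
3  | Foundation     | 19714
4  | Alias Grace    | 38050
5  | The Two Towers | 32725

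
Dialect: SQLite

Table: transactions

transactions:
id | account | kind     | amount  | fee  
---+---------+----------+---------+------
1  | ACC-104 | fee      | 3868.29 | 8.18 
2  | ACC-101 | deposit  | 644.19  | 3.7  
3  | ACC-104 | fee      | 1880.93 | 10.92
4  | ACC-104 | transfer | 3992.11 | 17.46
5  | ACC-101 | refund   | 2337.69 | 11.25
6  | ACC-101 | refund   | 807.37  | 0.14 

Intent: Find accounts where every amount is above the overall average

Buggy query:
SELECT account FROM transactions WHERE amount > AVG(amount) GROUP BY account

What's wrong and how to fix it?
Bug: AVG() is an aggregate; it can't sit directly in WHERE

Fix: Use a subquery for AVG and a HAVING MIN(...) filter so the condition holds for every row in the group

Corrected query:
SELECT account FROM transactions GROUP BY account HAVING MIN(amount) > (SELECT AVG(amount) FROM transactions)

Result:
(no rows)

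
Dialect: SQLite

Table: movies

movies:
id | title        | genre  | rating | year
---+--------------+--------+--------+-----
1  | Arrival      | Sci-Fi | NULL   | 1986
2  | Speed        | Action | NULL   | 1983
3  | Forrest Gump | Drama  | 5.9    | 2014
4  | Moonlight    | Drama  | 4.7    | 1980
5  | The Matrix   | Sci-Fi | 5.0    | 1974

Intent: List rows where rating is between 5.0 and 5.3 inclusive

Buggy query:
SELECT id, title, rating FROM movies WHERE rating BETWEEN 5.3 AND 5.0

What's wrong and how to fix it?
Bug: The bounds are reversed; BETWEEN a AND b requires a <= b to match anything

Fix: Write BETWEEN 5.0 AND 5.3

Corrected query:
SELECT id, title, rating FROM movies WHERE rating BETWEEN 5.0 AND 5.3

Result:
id | title      | rating
---+------------+-------
5  | The Matrix | 5     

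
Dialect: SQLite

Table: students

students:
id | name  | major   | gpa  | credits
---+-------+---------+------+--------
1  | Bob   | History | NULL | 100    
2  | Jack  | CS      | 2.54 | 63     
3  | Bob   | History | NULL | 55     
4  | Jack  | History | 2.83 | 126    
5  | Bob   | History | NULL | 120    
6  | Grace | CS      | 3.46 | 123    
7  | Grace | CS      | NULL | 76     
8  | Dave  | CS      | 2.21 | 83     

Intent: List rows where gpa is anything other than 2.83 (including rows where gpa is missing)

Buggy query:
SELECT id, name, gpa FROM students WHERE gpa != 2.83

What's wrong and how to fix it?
Bug: Inequality against NULL is unknown, not true; rows with NULL are dropped

Fix: Add an explicit OR gpa IS NULL to include the missing-value rows

Corrected query:
SELECT id, name, gpa FROM students WHERE gpa != 2.83 OR gpa IS NULL

Result:
id | name  | gpa 
---+-------+-----
1  | Bob   | NULL
2  | Jack  | 2.54
3  | Bob   | NULL
5  | Bob   | NULL
6  | Grace | 3.46
7  | Grace | NULL
8  | Dave  | 2.21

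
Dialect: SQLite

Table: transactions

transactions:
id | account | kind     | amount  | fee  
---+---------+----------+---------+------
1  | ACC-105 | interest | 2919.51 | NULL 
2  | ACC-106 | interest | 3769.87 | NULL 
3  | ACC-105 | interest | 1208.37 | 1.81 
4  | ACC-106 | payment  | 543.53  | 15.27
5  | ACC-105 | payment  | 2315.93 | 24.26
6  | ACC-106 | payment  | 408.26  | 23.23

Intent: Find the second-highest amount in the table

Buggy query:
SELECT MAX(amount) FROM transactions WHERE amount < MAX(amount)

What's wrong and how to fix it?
Bug: MAX(amount) on the right of the comparison is an aggregate-in-WHERE error

Fix: Put the inner MAX in a scalar subquery

Corrected query:
SELECT MAX(amount) FROM transactions WHERE amount < (SELECT MAX(amount) FROM transactions)

Result:
MAX(amount)
-----------
2919.51    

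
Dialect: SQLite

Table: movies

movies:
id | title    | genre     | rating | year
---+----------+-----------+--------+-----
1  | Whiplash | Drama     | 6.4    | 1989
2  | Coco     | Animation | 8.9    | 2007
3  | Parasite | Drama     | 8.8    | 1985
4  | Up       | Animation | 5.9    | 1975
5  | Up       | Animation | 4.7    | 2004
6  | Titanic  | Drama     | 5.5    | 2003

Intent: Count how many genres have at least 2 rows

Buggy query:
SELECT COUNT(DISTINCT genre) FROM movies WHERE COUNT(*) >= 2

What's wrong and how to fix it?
Bug: WHERE filters individual rows, not groups, so a group-level COUNT is invalid there

Fix: Group first with HAVING COUNT(*) >= 2, then COUNT the resulting groups

Corrected query:
SELECT COUNT(*) FROM (SELECT genre FROM movies GROUP BY genre HAVING COUNT(*) >= 2)

Result:
COUNT(*)
--------
2       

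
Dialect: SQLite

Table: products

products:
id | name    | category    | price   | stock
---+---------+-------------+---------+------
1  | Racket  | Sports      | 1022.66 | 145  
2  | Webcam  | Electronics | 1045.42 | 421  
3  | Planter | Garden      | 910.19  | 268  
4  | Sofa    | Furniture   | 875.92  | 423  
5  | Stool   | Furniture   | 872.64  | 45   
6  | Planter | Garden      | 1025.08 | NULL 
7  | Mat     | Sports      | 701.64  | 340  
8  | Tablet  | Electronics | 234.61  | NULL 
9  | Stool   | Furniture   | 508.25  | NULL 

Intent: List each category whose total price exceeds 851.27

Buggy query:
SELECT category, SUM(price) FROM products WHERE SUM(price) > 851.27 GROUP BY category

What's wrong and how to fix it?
Bug: SUM(price) is an aggregate, but WHERE filters rows before aggregation

Fix: Move the aggregate condition to a HAVING clause

Corrected query:
SELECT category, SUM(price) FROM products GROUP BY category HAVING SUM(price) > 851.27

Result:
category    | SUM(price)
------------+-----------
Electronics | 1280.03   
Furniture   | 2256.81   
Garden      | 1935.27   
Sports      | 1724.3    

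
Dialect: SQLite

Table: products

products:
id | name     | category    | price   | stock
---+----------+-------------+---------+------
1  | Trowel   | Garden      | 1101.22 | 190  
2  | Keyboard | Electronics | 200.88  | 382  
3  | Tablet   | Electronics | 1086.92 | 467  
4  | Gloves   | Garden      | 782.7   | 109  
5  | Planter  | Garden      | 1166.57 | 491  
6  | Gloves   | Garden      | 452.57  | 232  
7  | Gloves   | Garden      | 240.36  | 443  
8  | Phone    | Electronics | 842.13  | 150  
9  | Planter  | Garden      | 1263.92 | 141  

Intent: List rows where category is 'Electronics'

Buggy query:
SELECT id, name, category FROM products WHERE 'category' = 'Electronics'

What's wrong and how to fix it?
Bug: 'category' in single quotes is a string literal, not the column; the comparison is literal-vs-literal and never true

Fix: Remove the quotes around the column name (or use double quotes for an identifier)

Corrected query:
SELECT id, name, category FROM products WHERE category = 'Electronics'

Result:
id | name     | category   
---+----------+------------
2  | Keyboard | Electronics
3  | Tablet   | Electronics
8  | Phone    | Electronics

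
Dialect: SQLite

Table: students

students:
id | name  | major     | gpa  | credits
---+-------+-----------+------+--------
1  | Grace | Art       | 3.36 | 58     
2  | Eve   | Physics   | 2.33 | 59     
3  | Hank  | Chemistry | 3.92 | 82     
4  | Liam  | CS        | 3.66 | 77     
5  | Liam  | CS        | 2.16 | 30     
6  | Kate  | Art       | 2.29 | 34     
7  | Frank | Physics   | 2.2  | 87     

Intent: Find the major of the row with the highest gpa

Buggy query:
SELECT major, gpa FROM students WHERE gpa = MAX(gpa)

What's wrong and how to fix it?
Bug: MAX(gpa) is an aggregate and cannot be used directly in WHERE

Fix: Use a subquery: WHERE gpa = (SELECT MAX(gpa) FROM students)

Corrected query:
SELECT major, gpa FROM students WHERE gpa = (SELECT MAX(gpa) FROM students)

Result:
major     | gpa 
----------+-----
Chemistry | 3.92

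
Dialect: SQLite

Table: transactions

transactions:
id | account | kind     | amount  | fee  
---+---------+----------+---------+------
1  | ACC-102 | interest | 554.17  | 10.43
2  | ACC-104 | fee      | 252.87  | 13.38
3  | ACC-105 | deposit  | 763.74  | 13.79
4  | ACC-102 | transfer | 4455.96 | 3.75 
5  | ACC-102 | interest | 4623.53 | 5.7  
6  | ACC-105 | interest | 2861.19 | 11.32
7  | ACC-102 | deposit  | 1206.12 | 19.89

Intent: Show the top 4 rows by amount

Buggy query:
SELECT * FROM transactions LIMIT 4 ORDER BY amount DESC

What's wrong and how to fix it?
Bug: ORDER BY cannot follow LIMIT; LIMIT is the final clause

Fix: Swap the clauses: ORDER BY first, then LIMIT

Corrected query:
SELECT * FROM transactions ORDER BY amount DESC LIMIT 4

Result:
id | account | kind     | amount  | fee  
---+---------+----------+---------+------
5  | ACC-102 | interest | 4623.53 | 5.7  
4  | ACC-102 | transfer | 4455.96 | 3.75 
6  | ACC-105 | interest | 2861.19 | 11.32
7  | ACC-102 | deposit  | 1206.12 | 19.89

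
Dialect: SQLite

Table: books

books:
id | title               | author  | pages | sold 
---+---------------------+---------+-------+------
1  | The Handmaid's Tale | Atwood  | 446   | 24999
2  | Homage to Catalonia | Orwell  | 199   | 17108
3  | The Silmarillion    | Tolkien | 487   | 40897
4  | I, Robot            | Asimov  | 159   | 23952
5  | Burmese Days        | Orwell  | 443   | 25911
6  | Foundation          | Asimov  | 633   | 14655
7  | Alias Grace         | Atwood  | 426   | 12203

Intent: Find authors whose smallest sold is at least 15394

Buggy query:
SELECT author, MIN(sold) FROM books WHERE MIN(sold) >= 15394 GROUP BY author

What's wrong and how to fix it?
Bug: MIN() in WHERE is a misuse of aggregate

Fix: Use HAVING for the per-group MIN condition

Corrected query:
SELECT author, MIN(sold) FROM books GROUP BY author HAVING MIN(sold) >= 15394

Result:
author  | MIN(sold)
--------+----------
Orwell  | 17108    
Tolkien | 40897    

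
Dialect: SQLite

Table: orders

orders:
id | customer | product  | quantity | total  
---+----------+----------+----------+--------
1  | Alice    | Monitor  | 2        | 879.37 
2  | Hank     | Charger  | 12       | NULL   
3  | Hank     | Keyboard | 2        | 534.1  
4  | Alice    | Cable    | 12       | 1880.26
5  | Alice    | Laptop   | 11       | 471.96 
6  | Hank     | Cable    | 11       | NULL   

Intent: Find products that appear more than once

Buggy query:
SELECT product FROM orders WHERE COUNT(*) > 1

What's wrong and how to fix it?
Bug: WHERE can't reference COUNT(*); aggregates are computed after WHERE

Fix: GROUP BY product, then filter groups with HAVING COUNT(*) > 1

Corrected query:
SELECT product FROM orders GROUP BY product HAVING COUNT(*) > 1

Result:
product
-------
Cable  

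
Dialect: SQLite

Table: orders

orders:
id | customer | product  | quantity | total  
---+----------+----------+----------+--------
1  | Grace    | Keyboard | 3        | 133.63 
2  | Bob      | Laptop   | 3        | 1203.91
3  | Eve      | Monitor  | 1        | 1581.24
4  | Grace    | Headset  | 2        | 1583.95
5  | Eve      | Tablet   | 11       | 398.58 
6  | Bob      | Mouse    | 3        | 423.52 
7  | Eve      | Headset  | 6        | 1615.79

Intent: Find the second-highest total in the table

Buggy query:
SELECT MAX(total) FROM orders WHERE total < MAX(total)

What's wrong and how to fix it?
Bug: MAX(total) on the right of the comparison is an aggregate-in-WHERE error

Fix: Compute the overall MAX in a subquery, then take MAX of rows below it

Corrected query:
SELECT MAX(total) FROM orders WHERE total < (SELECT MAX(total) FROM orders)

Result:
MAX(total)
----------
1583.95   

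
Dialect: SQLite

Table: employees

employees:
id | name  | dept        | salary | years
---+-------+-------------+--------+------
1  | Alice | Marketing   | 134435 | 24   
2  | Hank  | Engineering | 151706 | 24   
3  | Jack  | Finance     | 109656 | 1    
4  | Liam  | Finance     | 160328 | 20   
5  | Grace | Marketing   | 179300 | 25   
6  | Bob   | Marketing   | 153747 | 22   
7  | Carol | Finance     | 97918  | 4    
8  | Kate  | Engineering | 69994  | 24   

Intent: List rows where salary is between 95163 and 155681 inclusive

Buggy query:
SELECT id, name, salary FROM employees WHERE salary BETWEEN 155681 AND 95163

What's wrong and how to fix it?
Bug: BETWEEN expects the lower bound first; with 155681 AND 95163 the range is empty

Fix: Write BETWEEN 95163 AND 155681

Corrected query:
SELECT id, name, salary FROM employees WHERE salary BETWEEN 95163 AND 155681

Result:
id | name  | salary
---+-------+-------
1  | Alice | 134435
2  | Hank  | 151706
3  | Jack  | 109656
6  | Bob   | 153747
7  | Carol | 97918 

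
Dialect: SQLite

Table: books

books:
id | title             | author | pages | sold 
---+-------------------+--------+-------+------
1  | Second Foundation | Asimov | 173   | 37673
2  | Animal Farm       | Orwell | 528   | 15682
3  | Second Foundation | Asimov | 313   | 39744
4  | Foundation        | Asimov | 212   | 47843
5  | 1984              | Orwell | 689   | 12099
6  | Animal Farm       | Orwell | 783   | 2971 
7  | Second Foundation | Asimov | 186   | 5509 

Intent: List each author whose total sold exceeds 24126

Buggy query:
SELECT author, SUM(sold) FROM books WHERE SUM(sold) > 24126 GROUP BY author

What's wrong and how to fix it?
Bug: WHERE runs before GROUP BY, so aggregates aren't available there

Fix: Move the aggregate condition to a HAVING clause

Corrected query:
SELECT author, SUM(sold) FROM books GROUP BY author HAVING SUM(sold) > 24126

Result:
author | SUM(sold)
-------+----------
Asimov | 130769   
Orwell | 30752    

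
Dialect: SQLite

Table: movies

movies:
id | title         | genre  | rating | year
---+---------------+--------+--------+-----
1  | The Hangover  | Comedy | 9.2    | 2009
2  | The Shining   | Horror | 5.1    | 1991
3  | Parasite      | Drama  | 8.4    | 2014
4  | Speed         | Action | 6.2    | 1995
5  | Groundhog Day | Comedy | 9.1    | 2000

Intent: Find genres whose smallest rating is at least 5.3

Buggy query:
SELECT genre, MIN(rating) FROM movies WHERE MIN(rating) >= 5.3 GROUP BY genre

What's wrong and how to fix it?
Bug: Aggregates like MIN are computed per group after WHERE runs

Fix: Replace WHERE with HAVING after the GROUP BY

Corrected query:
SELECT genre, MIN(rating) FROM movies GROUP BY genre HAVING MIN(rating) >= 5.3

Result:
genre  | MIN(rating)
-------+------------
Action | 6.2        
Comedy | 9.1        
Drama  | 8.4        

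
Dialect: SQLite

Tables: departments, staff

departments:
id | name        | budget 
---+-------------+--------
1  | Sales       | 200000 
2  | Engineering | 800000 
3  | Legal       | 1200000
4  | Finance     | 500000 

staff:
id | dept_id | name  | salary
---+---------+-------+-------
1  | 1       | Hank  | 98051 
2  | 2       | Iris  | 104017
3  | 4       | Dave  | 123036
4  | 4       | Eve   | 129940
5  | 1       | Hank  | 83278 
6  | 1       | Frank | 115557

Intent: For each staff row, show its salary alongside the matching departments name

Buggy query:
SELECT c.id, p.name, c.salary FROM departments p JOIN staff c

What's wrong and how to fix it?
Bug: JOIN with no ON clause produces a cartesian product; every staff row pairs with every departments row

Fix: Add ON c.dept_id = p.id to the JOIN

Corrected query:
SELECT c.id, p.name, c.salary FROM departments p JOIN staff c ON c.dept_id = p.id

Result:
id | name        | salary
---+-------------+-------
1  | Sales       | 98051 
2  | Engineering | 104017
3  | Finance     | 123036
4  | Finance     | 129940
5  | Sales       | 83278 
6  | Sales       | 115557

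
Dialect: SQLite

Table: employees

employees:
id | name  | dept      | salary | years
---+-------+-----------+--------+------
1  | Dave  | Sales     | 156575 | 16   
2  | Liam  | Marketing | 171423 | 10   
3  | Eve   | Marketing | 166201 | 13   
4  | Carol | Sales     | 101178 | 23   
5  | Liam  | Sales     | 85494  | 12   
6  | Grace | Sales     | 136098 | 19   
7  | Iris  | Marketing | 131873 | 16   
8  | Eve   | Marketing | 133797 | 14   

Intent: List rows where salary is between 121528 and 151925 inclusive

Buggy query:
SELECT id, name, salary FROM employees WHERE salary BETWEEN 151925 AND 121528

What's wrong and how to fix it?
Bug: BETWEEN expects the lower bound first; with 151925 AND 121528 the range is empty

Fix: Swap the bounds so the smaller value comes first

Corrected query:
SELECT id, name, salary FROM employees WHERE salary BETWEEN 121528 AND 151925

Result:
id | name  | salary
---+-------+-------
6  | Grace | 136098
7  | Iris  | 131873
8  | Eve   | 133797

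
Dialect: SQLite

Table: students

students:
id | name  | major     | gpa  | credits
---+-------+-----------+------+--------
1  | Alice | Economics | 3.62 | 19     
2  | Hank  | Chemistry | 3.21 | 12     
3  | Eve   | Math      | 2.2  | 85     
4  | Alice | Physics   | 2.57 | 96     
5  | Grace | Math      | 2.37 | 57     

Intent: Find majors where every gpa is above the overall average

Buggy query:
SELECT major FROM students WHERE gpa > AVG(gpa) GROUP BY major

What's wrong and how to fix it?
Bug: WHERE evaluates per row before aggregation, so AVG() is unavailable

Fix: Use a subquery for AVG and a HAVING MIN(...) filter so the condition holds for every row in the group

Corrected query:
SELECT major FROM students GROUP BY major HAVING MIN(gpa) > (SELECT AVG(gpa) FROM students)

Result:
major    
---------
Chemistry
Economics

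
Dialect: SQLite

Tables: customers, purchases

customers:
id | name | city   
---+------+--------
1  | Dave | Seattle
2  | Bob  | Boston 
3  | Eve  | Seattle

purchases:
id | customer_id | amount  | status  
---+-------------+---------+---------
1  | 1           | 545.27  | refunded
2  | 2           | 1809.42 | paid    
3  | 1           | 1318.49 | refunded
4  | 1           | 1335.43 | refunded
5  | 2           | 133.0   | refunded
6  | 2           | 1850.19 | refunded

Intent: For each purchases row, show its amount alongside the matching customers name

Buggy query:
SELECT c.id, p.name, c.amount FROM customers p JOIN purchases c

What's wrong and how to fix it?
Bug: Missing join condition: each purchases row is matched to all customers rows instead of just its own

Fix: Add ON c.customer_id = p.id to the JOIN

Corrected query:
SELECT c.id, p.name, c.amount FROM customers p JOIN purchases c ON c.customer_id = p.id

Result:
id | name | amount 
---+------+--------
1  | Dave | 545.27 
2  | Bob  | 1809.42
3  | Dave | 1318.49
4  | Dave | 1335.43
5  | Bob  | 133    
6  | Bob  | 1850.19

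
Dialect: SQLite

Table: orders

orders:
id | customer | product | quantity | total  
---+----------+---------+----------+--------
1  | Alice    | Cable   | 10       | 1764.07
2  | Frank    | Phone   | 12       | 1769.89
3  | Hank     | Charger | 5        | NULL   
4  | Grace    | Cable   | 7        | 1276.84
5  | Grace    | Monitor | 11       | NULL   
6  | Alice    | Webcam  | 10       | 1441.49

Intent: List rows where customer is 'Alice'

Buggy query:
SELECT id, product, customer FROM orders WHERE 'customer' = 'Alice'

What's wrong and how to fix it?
Bug: Single quotes denote string literals in SQL; the column name is being compared as a constant string

Fix: Remove the quotes around the column name (or use double quotes for an identifier)

Corrected query:
SELECT id, product, customer FROM orders WHERE customer = 'Alice'

Result:
id | product | customer
---+---------+---------
1  | Cable   | Alice   
6  | Webcam  | Alice   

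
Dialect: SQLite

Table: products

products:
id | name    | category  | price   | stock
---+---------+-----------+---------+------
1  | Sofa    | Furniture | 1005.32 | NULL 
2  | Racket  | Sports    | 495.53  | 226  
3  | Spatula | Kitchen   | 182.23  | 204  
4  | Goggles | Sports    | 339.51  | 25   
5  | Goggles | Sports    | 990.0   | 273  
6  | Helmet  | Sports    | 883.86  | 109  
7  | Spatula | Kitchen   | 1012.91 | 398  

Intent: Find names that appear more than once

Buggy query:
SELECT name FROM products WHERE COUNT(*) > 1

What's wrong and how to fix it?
Bug: WHERE can't reference COUNT(*); aggregates are computed after WHERE

Fix: Group first, then use HAVING for the count condition

Corrected query:
SELECT name FROM products GROUP BY name HAVING COUNT(*) > 1

Result:
name   
-------
Goggles
Spatula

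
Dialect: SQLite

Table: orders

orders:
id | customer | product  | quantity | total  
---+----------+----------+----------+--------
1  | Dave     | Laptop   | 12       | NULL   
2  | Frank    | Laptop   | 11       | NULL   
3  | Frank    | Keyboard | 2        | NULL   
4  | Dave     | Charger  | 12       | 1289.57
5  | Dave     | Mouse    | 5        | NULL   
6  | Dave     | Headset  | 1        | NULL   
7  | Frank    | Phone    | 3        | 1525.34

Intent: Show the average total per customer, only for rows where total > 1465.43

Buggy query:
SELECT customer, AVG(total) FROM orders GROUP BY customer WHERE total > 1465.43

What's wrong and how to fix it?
Bug: Row-level WHERE must come before GROUP BY in the clause order

Fix: Move the WHERE clause before GROUP BY

Corrected query:
SELECT customer, AVG(total) FROM orders WHERE total > 1465.43 GROUP BY customer

Result:
customer | AVG(total)
---------+-----------
Frank    | 1525.34   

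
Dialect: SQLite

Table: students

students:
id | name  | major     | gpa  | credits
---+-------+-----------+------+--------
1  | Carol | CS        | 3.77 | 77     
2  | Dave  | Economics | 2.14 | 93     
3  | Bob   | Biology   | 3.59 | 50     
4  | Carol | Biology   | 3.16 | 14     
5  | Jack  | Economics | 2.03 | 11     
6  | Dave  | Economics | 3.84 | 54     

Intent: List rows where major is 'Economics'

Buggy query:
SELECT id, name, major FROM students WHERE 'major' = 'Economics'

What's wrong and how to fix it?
Bug: 'major' in single quotes is a string literal, not the column; the comparison is literal-vs-literal and never true

Fix: Remove the quotes around the column name (or use double quotes for an identifier)

Corrected query:
SELECT id, name, major FROM students WHERE major = 'Economics'

Result:
id | name | major    
---+------+----------
2  | Dave | Economics
5  | Jack | Economics
6  | Dave | Economics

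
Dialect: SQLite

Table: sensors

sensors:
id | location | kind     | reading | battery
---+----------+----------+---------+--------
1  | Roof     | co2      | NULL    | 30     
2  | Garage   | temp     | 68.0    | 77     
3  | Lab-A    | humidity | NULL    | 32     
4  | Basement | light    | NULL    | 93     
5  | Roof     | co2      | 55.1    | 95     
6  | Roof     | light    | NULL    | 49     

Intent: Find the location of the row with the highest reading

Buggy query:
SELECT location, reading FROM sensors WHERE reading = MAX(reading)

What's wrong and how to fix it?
Bug: WHERE is evaluated per row; an aggregate over the whole table isn't defined there

Fix: Use a subquery: WHERE reading = (SELECT MAX(reading) FROM sensors)

Corrected query:
SELECT location, reading FROM sensors WHERE reading = (SELECT MAX(reading) FROM sensors)

Result:
location | reading
---------+--------
Garage   | 68     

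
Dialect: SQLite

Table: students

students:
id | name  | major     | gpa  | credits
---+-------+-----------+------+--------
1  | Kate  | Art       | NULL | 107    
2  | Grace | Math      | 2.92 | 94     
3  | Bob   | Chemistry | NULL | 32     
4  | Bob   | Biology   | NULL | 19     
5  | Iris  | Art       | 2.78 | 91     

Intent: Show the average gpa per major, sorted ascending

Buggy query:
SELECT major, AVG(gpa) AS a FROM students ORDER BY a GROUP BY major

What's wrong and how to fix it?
Bug: GROUP BY must precede ORDER BY

Fix: Reorder: SELECT … FROM … GROUP BY … ORDER BY …

Corrected query:
SELECT major, AVG(gpa) AS a FROM students GROUP BY major ORDER BY a

Result:
major     | a   
----------+-----
Biology   | NULL
Chemistry | NULL
Art       | 2.78
Math      | 2.92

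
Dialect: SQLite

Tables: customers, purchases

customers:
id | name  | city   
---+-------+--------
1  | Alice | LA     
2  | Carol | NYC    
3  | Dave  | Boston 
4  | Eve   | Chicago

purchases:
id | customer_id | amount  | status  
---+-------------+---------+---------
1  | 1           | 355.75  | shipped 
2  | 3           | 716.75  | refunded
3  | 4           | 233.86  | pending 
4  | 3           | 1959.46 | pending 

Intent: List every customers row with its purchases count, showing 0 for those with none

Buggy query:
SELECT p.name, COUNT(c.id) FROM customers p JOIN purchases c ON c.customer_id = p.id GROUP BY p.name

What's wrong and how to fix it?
Bug: INNER JOIN drops customers rows that have no matching purchases rows

Fix: Use LEFT JOIN so parents without children still appear (COUNT(c.id) gives 0)

Corrected query:
SELECT p.name, COUNT(c.id) FROM customers p LEFT JOIN purchases c ON c.customer_id = p.id GROUP BY p.name

Result:
name  | COUNT(c.id)
------+------------
Alice | 1          
Carol | 0          
Dave  | 2          
Eve   | 1          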